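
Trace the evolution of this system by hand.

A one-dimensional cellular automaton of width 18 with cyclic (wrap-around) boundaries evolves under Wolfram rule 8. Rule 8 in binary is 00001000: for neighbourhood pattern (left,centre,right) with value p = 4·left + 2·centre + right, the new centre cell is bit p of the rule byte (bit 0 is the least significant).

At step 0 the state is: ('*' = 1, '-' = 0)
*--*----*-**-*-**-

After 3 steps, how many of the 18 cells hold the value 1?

0

step 0: *--*----*-**-*-**-
step 1: ----------*----*--
step 2: ------------------
step 3: ------------------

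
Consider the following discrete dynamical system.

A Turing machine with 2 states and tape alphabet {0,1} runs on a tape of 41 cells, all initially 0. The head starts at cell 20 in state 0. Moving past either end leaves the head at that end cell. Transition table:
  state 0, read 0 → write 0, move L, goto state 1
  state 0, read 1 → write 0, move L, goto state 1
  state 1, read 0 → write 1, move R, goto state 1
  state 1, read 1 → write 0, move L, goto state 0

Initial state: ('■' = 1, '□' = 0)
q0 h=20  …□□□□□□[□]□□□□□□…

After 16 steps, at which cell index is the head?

34

[0] q0 h=20  …□□□□□□[□]□□□□□□…
[1] q1 h=19  …□□□□□□[□]□□□□□□…
[2] q1 h=20  …□□□□□■[□]□□□□□□…
[3] q1 h=21  …□□□□■■[□]□□□□□□…
[4] q1 h=22  …□□□■■■[□]□□□□□□…
[5] q1 h=23  …□□■■■■[□]□□□□□□…
[6] q1 h=24  …□■■■■■[□]□□□□□□…
[7] q1 h=25  …■■■■■■[□]□□□□□□…
[8] q1 h=26  …■■■■■■[□]□□□□□□…
[9] q1 h=27  …■■■■■■[□]□□□□□□…
[10] q1 h=28  …■■■■■■[□]□□□□□□…
[11] q1 h=29  …■■■■■■[□]□□□□□□…
[12] q1 h=30  …■■■■■■[□]□□□□□□…
[13] q1 h=31  …■■■■■■[□]□□□□□□…
[14] q1 h=32  …■■■■■■[□]□□□□□□…
[15] q1 h=33  …■■■■■■[□]□□□□□□…
[16] q1 h=34  …■■■■■■[□]□□□□□□|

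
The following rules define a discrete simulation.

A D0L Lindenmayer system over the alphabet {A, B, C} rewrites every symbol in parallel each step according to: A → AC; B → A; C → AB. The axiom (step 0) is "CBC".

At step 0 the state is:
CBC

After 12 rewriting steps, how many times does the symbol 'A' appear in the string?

k=0  CBC
k=1  ABAAB
k=2  ACAACACA
k=3  ACABACACABACABAC
k=4  ACABACAACABACABACAACABACAACAB
k=5  ACABACAACABACACABACAACABACAACABACACABACAACABACACABACA
k=6  ACABACAACABACACABACAACABACABACAACABACACABACAACABACACABACAACABACABACAACABACACABACAACABACABACAACABAC
k=7  ACABACAACABACACABACAACABACABACAACABACACABACAACABACAACABACA…BACACABACAACABACABACAACABACACABACAACABACAACABACACABACAACAB  (len 180)
k=8  ACABACAACABACACABACAACABACABACAACABACACABACAACABACAACABACA…BACABACAACABACACABACAACABACACABACAACABACABACAACABACACABACA  (len 331)
k=9  ACABACAACABACACABACAACABACABACAACABACACABACAACABACAACABACA…BACABACAACABACACABACAACABACAACABACACABACAACABACABACAACABAC  (len 609)
k=10  ACABACAACABACACABACAACABACABACAACABACACABACAACABACAACABACA…BACACABACAACABACABACAACABACACABACAACABACAACABACACABACAACAB  (len 1120)
k=11  ACABACAACABACACABACAACABACABACAACABACACABACAACABACAACABACA…BACABACAACABACACABACAACABACACABACAACABACABACAACABACACABACA  (len 2060)
k=12  ACABACAACABACACABACAACABACABACAACABACACABACAACABACAACABACA…BACABACAACABACACABACAACABACAACABACACABACAACABACABACAACABAC  (len 3789)

2060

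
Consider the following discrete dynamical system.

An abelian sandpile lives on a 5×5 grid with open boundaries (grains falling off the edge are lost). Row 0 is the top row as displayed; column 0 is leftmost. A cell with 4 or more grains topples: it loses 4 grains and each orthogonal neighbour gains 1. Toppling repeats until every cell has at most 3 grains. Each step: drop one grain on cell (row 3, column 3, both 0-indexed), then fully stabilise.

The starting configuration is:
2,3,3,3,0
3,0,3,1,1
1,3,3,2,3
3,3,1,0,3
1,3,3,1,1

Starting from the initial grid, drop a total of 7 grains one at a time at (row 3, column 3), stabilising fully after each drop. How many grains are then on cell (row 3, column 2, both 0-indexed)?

2

step 0: 2,3,3,3,0
3,0,3,1,1
1,3,3,2,3
3,3,1,0,3
1,3,3,1,1
step 1: 2,3,3,3,0
3,0,3,1,1
1,3,3,2,3
3,3,1,1,3
1,3,3,1,1
step 2: 2,3,3,3,0
3,0,3,1,1
1,3,3,2,3
3,3,1,2,3
1,3,3,1,1
step 3: 2,3,3,3,0
3,0,3,1,1
1,3,3,2,3
3,3,1,3,3
1,3,3,1,1
step 4: 3,0,2,1,1
3,3,2,0,3
3,1,3,2,1
0,3,1,3,1
3,1,1,3,2
step 5: 3,0,2,1,1
3,3,2,0,3
3,1,3,3,1
0,3,2,1,2
3,1,2,0,3
step 6: 3,0,2,1,1
3,3,2,0,3
3,1,3,3,1
0,3,2,2,2
3,1,2,0,3
step 7: 3,0,2,1,1
3,3,2,0,3
3,1,3,3,1
0,3,2,3,2
3,1,2,0,3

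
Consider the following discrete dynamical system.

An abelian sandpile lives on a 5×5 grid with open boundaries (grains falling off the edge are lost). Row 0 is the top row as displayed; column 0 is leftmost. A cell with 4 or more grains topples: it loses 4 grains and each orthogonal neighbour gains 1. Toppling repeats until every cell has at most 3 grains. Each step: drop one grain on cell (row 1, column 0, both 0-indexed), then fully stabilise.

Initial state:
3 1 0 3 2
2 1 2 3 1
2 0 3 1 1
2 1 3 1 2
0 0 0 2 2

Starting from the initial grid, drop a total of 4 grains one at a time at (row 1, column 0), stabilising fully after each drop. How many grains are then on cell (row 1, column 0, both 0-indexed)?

3

0) 3 1 0 3 2
2 1 2 3 1
2 0 3 1 1
2 1 3 1 2
0 0 0 2 2
1) 3 1 0 3 2
3 1 2 3 1
2 0 3 1 1
2 1 3 1 2
0 0 0 2 2
2) 0 2 0 3 2
1 2 2 3 1
3 0 3 1 1
2 1 3 1 2
0 0 0 2 2
3) 0 2 0 3 2
2 2 2 3 1
3 0 3 1 1
2 1 3 1 2
0 0 0 2 2
4) 0 2 0 3 2
3 2 2 3 1
3 0 3 1 1
2 1 3 1 2
0 0 0 2 2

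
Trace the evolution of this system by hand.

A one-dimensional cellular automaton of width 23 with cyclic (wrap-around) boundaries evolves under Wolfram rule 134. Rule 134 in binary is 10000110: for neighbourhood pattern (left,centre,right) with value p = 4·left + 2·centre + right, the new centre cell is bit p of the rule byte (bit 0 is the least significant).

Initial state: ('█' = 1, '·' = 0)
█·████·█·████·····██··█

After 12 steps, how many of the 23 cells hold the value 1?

9

step 0: █·████·█·████·····██··█
step 1: ···██··█··██·····█···█·
step 2: ··█···██·█······██··██·
step 3: ·██··█···█·····█···█···
step 4: █···██··██····██··██···
step 5: █··█···█·····█···█····█
step 6: ··██··██····██··██···█·
step 7: ·█···█·····█···█····██·
step 8: ██··██····██··██···█···
step 9: ···█·····█···█····██··█
step 10: ··██····██··██···█···██
step 11: ·█·····█···█····██··█··
step 12: ██····██··██···█···██··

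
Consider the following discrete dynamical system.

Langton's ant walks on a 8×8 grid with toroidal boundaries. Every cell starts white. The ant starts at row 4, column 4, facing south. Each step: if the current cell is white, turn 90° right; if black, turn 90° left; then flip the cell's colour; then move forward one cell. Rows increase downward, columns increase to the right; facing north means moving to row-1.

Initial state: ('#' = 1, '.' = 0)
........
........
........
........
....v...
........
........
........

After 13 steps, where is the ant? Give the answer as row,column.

step 0: ........
........
........
........
....v...
........
........
........
step 1: ........
........
........
........
...<#...
........
........
........
step 2: ........
........
........
...^....
...##...
........
........
........
step 3: ........
........
........
...#>...
...##...
........
........
........
step 4: ........
........
........
...##...
...#v...
........
........
........
step 5: ........
........
........
...##...
...#.>..
........
........
........
step 6: ........
........
........
...##...
...#.#..
.....v..
........
........
step 7: ........
........
........
...##...
...#.#..
....<#..
........
........
step 8: ........
........
........
...##...
...#^#..
....##..
........
........
step 9: ........
........
........
...##...
...##>..
....##..
........
........
step 10: ........
........
........
...##^..
...##...
....##..
........
........
step 11: ........
........
........
...###>.
...##...
....##..
........
........
step 12: ........
........
........
...####.
...##.v.
....##..
........
........
step 13: ........
........
........
...####.
...##<#.
....##..
........
........

4,5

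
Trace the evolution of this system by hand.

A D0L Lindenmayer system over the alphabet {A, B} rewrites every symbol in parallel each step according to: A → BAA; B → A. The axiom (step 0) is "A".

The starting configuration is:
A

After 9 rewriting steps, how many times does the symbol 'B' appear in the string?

gen 0: A
gen 1: BAA
gen 2: ABAABAA
gen 3: BAAABAABAAABAABAA
gen 4: ABAABAABAAABAABAAABAABAABAAABAABAAABAABAA
gen 5: BAAABAABAAABAABAAABAABAABAAABAABAAABAABAABAAABAABAAABAABAAABAABAABAAABAABAAABAABAABAAABAABAAABAABAA
gen 6: ABAABAABAAABAABAAABAABAABAAABAABAAABAABAABAAABAABAAABAABAA…BAAABAABAAABAABAAABAABAABAAABAABAAABAABAABAAABAABAAABAABAA  (len 239)
gen 7: BAAABAABAAABAABAAABAABAABAAABAABAAABAABAABAAABAABAAABAABAA…BAAABAABAAABAABAAABAABAABAAABAABAAABAABAABAAABAABAAABAABAA  (len 577)
gen 8: ABAABAABAAABAABAAABAABAABAAABAABAAABAABAABAAABAABAAABAABAA…BAAABAABAAABAABAAABAABAABAAABAABAAABAABAABAAABAABAAABAABAA  (len 1393)
gen 9: BAAABAABAAABAABAAABAABAABAAABAABAAABAABAABAAABAABAAABAABAA…BAAABAABAAABAABAAABAABAABAAABAABAAABAABAABAAABAABAAABAABAA  (len 3363)

985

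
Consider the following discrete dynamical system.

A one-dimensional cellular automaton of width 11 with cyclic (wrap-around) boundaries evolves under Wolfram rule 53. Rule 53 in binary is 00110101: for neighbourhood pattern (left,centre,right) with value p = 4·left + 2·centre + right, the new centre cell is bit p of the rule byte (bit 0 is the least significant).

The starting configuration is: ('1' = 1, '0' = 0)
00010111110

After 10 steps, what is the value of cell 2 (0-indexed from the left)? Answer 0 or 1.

step 0: 00010111110
step 1: 11011000001
step 2: 00100111100
step 3: 10110000011
step 4: 01001111000
step 5: 01100000111
step 6: 10011110000
step 7: 11000001110
step 8: 00111100001
step 9: 10000011101
step 10: 01111000010

1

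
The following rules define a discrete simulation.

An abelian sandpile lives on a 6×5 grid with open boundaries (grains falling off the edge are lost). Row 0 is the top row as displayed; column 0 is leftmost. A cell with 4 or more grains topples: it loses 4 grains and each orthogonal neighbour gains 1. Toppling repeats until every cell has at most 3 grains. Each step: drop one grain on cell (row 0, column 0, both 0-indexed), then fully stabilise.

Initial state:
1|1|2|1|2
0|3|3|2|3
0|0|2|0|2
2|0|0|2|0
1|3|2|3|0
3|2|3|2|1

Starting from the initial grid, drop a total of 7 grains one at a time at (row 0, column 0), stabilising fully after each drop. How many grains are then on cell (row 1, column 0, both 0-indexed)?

k=0  1|1|2|1|2
0|3|3|2|3
0|0|2|0|2
2|0|0|2|0
1|3|2|3|0
3|2|3|2|1
k=1  2|1|2|1|2
0|3|3|2|3
0|0|2|0|2
2|0|0|2|0
1|3|2|3|0
3|2|3|2|1
k=2  3|1|2|1|2
0|3|3|2|3
0|0|2|0|2
2|0|0|2|0
1|3|2|3|0
3|2|3|2|1
k=3  0|2|2|1|2
1|3|3|2|3
0|0|2|0|2
2|0|0|2|0
1|3|2|3|0
3|2|3|2|1
k=4  1|2|2|1|2
1|3|3|2|3
0|0|2|0|2
2|0|0|2|0
1|3|2|3|0
3|2|3|2|1
k=5  2|2|2|1|2
1|3|3|2|3
0|0|2|0|2
2|0|0|2|0
1|3|2|3|0
3|2|3|2|1
k=6  3|2|2|1|2
1|3|3|2|3
0|0|2|0|2
2|0|0|2|0
1|3|2|3|0
3|2|3|2|1
k=7  0|3|2|1|2
2|3|3|2|3
0|0|2|0|2
2|0|0|2|0
1|3|2|3|0
3|2|3|2|1

2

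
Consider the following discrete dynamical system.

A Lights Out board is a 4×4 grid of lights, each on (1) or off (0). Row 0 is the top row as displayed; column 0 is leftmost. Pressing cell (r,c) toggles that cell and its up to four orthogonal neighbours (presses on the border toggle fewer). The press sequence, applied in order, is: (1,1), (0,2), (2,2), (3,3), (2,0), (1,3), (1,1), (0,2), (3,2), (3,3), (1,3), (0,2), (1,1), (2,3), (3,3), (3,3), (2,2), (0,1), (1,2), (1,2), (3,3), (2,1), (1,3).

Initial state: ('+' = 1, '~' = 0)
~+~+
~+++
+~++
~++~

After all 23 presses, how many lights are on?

9

t=0: ~+~+
~+++
+~++
~++~
t=1: ~~~+
+~~+
++++
~++~
t=2: ~++~
+~++
++++
~++~
t=3: ~++~
+~~+
+~~~
~+~~
t=4: ~++~
+~~+
+~~+
~+++
t=5: ~++~
~~~+
~+~+
++++
t=6: ~+++
~~+~
~+~~
++++
t=7: ~~++
++~~
~~~~
++++
t=8: ~+~~
+++~
~~~~
++++
t=9: ~+~~
+++~
~~+~
+~~~
t=10: ~+~~
+++~
~~++
+~++
t=11: ~+~+
++~+
~~+~
+~++
t=12: ~~+~
++++
~~+~
+~++
t=13: ~++~
~~~+
~++~
+~++
t=14: ~++~
~~~~
~+~+
+~+~
t=15: ~++~
~~~~
~+~~
+~~+
t=16: ~++~
~~~~
~+~+
+~+~
t=17: ~++~
~~+~
~~+~
+~~~
t=18: +~~~
~++~
~~+~
+~~~
t=19: +~+~
~~~+
~~~~
+~~~
t=20: +~~~
~++~
~~+~
+~~~
t=21: +~~~
~++~
~~++
+~++
t=22: +~~~
~~+~
++~+
++++
t=23: +~~+
~~~+
++~~
++++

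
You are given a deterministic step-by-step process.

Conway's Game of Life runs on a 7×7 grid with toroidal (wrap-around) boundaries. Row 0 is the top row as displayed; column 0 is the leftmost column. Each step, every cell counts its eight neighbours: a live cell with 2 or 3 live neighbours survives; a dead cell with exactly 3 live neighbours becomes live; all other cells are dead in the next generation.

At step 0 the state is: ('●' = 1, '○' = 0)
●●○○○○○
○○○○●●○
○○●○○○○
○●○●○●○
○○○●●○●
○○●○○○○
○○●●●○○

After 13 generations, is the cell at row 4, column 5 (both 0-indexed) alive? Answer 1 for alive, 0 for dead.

0

[0] ●●○○○○○
○○○○●●○
○○●○○○○
○●○●○●○
○○○●●○●
○○●○○○○
○○●●●○○
[1] ○●●○○●○
○●○○○○○
○○●●○●○
○○○●○●○
○○○●●●○
○○●○○●○
○○●●○○○
[2] ○●○●○○○
○●○●●○○
○○●●○○○
○○○○○●●
○○●●○●●
○○●○○●○
○○○●●○○
[3] ○○○○○○○
○●○○●○○
○○●●○●○
○○○○○●●
○○●●○○○
○○●○○●●
○○○●●○○
[4] ○○○●●○○
○○●●●○○
○○●●○●●
○○○○○●●
○○●●●○○
○○●○○●○
○○○●●●○
[5] ○○○○○○○
○○○○○○○
○○●○○○●
○○○○○○●
○○●●●○●
○○●○○●○
○○●○○●○
[6] ○○○○○○○
○○○○○○○
○○○○○○○
●○●○○○●
○○●●●○●
○●●○○●●
○○○○○○○
[7] ○○○○○○○
○○○○○○○
○○○○○○○
●●●○○●●
○○○○●○○
●●●○●●●
○○○○○○○
[8] ○○○○○○○
○○○○○○○
●●○○○○●
●●○○○●●
○○○○●○○
●●○●●●●
●●○○○●●
[9] ●○○○○○●
●○○○○○○
○●○○○●○
○●○○○●○
○○●●○○○
○●●●○○○
○●●○○○○
[10] ●○○○○○●
●●○○○○○
●●○○○○●
○●○○●○○
○○○●●○○
○○○○○○○
○○○●○○○
[11] ●●○○○○●
○○○○○○○
○○●○○○●
○●●●●●○
○○○●●○○
○○○●●○○
○○○○○○○
[12] ●○○○○○○
○●○○○○●
○●●○●●○
○●○○○●○
○○○○○○○
○○○●●○○
●○○○○○○
[13] ●●○○○○●
○●●○○●●
○●●○●●●
○●●○●●○
○○○○●○○
○○○○○○○
○○○○○○○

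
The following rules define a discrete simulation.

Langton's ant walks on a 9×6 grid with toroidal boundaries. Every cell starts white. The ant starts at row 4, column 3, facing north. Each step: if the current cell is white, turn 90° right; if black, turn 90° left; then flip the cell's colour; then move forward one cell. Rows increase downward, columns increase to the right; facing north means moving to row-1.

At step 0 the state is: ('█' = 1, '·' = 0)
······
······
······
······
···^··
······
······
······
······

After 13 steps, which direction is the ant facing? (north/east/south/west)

east

0) ······
······
······
······
···^··
······
······
······
······
1) ······
······
······
······
···█>·
······
······
······
······
2) ······
······
······
······
···██·
····v·
······
······
······
3) ······
······
······
······
···██·
···<█·
······
······
······
4) ······
······
······
······
···^█·
···██·
······
······
······
5) ······
······
······
······
··<·█·
···██·
······
······
······
6) ······
······
······
··^···
··█·█·
···██·
······
······
······
7) ······
······
······
··█>··
··█·█·
···██·
······
······
······
8) ······
······
······
··██··
··█v█·
···██·
······
······
······
9) ······
······
······
··██··
··<██·
···██·
······
······
······
10) ······
······
······
··██··
···██·
··v██·
······
······
······
11) ······
······
······
··██··
···██·
·<███·
······
······
······
12) ······
······
······
··██··
·^·██·
·████·
······
······
······
13) ······
······
······
··██··
·█>██·
·████·
······
······
······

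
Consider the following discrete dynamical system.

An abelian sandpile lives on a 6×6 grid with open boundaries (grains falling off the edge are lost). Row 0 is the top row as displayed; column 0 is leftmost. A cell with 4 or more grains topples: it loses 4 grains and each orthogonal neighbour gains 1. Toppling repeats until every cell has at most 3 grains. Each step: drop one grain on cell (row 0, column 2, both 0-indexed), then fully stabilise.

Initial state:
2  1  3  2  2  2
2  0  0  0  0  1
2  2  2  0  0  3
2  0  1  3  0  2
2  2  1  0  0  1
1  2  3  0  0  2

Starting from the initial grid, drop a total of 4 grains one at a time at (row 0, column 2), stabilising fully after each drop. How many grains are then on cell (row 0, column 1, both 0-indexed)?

step 0: 2  1  3  2  2  2
2  0  0  0  0  1
2  2  2  0  0  3
2  0  1  3  0  2
2  2  1  0  0  1
1  2  3  0  0  2
step 1: 2  2  0  3  2  2
2  0  1  0  0  1
2  2  2  0  0  3
2  0  1  3  0  2
2  2  1  0  0  1
1  2  3  0  0  2
step 2: 2  2  1  3  2  2
2  0  1  0  0  1
2  2  2  0  0  3
2  0  1  3  0  2
2  2  1  0  0  1
1  2  3  0  0  2
step 3: 2  2  2  3  2  2
2  0  1  0  0  1
2  2  2  0  0  3
2  0  1  3  0  2
2  2  1  0  0  1
1  2  3  0  0  2
step 4: 2  2  3  3  2  2
2  0  1  0  0  1
2  2  2  0  0  3
2  0  1  3  0  2
2  2  1  0  0  1
1  2  3  0  0  2

2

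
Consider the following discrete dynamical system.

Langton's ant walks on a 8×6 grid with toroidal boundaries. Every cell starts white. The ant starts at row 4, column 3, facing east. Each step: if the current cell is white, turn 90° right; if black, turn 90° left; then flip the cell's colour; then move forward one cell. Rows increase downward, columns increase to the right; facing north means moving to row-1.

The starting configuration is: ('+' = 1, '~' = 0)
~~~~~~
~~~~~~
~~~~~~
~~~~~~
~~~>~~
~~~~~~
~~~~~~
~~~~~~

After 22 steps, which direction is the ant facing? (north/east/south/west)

east

k=0  ~~~~~~
~~~~~~
~~~~~~
~~~~~~
~~~>~~
~~~~~~
~~~~~~
~~~~~~
k=1  ~~~~~~
~~~~~~
~~~~~~
~~~~~~
~~~+~~
~~~v~~
~~~~~~
~~~~~~
k=2  ~~~~~~
~~~~~~
~~~~~~
~~~~~~
~~~+~~
~~<+~~
~~~~~~
~~~~~~
k=3  ~~~~~~
~~~~~~
~~~~~~
~~~~~~
~~^+~~
~~++~~
~~~~~~
~~~~~~
k=4  ~~~~~~
~~~~~~
~~~~~~
~~~~~~
~~+>~~
~~++~~
~~~~~~
~~~~~~
k=5  ~~~~~~
~~~~~~
~~~~~~
~~~^~~
~~+~~~
~~++~~
~~~~~~
~~~~~~
k=6  ~~~~~~
~~~~~~
~~~~~~
~~~+>~
~~+~~~
~~++~~
~~~~~~
~~~~~~
k=7  ~~~~~~
~~~~~~
~~~~~~
~~~++~
~~+~v~
~~++~~
~~~~~~
~~~~~~
k=8  ~~~~~~
~~~~~~
~~~~~~
~~~++~
~~+<+~
~~++~~
~~~~~~
~~~~~~
k=9  ~~~~~~
~~~~~~
~~~~~~
~~~^+~
~~+++~
~~++~~
~~~~~~
~~~~~~
k=10  ~~~~~~
~~~~~~
~~~~~~
~~<~+~
~~+++~
~~++~~
~~~~~~
~~~~~~
k=11  ~~~~~~
~~~~~~
~~^~~~
~~+~+~
~~+++~
~~++~~
~~~~~~
~~~~~~
k=12  ~~~~~~
~~~~~~
~~+>~~
~~+~+~
~~+++~
~~++~~
~~~~~~
~~~~~~
k=13  ~~~~~~
~~~~~~
~~++~~
~~+v+~
~~+++~
~~++~~
~~~~~~
~~~~~~
k=14  ~~~~~~
~~~~~~
~~++~~
~~<++~
~~+++~
~~++~~
~~~~~~
~~~~~~
k=15  ~~~~~~
~~~~~~
~~++~~
~~~++~
~~v++~
~~++~~
~~~~~~
~~~~~~
k=16  ~~~~~~
~~~~~~
~~++~~
~~~++~
~~~>+~
~~++~~
~~~~~~
~~~~~~
k=17  ~~~~~~
~~~~~~
~~++~~
~~~^+~
~~~~+~
~~++~~
~~~~~~
~~~~~~
k=18  ~~~~~~
~~~~~~
~~++~~
~~<~+~
~~~~+~
~~++~~
~~~~~~
~~~~~~
k=19  ~~~~~~
~~~~~~
~~^+~~
~~+~+~
~~~~+~
~~++~~
~~~~~~
~~~~~~
k=20  ~~~~~~
~~~~~~
~<~+~~
~~+~+~
~~~~+~
~~++~~
~~~~~~
~~~~~~
k=21  ~~~~~~
~^~~~~
~+~+~~
~~+~+~
~~~~+~
~~++~~
~~~~~~
~~~~~~
k=22  ~~~~~~
~+>~~~
~+~+~~
~~+~+~
~~~~+~
~~++~~
~~~~~~
~~~~~~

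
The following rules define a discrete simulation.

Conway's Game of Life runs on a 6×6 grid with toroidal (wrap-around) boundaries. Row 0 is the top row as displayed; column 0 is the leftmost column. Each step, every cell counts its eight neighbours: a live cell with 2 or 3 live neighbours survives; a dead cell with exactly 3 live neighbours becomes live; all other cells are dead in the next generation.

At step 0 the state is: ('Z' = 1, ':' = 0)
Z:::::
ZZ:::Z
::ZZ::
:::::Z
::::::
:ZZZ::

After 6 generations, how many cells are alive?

8

gen 0: Z:::::
ZZ:::Z
::ZZ::
:::::Z
::::::
:ZZZ::
gen 1: :::::Z
ZZZ::Z
:ZZ:ZZ
::::::
::Z:::
:ZZ:::
gen 2: :::::Z
::ZZ::
::ZZZZ
:ZZZ::
:ZZ:::
:ZZ:::
gen 3: :Z:Z::
::Z::Z
::::::
Z:::::
Z:::::
ZZZ:::
gen 4: :::Z::
::Z:::
::::::
::::::
Z::::Z
Z:Z:::
gen 5: :ZZZ::
::::::
::::::
::::::
ZZ:::Z
ZZ:::Z
gen 6: :ZZ:::
::Z:::
::::::
Z:::::
:Z:::Z
::::ZZ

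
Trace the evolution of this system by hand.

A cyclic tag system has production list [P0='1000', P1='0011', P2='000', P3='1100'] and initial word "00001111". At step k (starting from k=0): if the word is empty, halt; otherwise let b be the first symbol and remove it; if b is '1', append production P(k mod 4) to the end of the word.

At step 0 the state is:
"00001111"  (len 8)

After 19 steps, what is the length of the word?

15

[0] "00001111"  (len 8)
[1] "0001111"  (len 7)
[2] "001111"  (len 6)
[3] "01111"  (len 5)
[4] "1111"  (len 4)
[5] "1111000"  (len 7)
[6] "1110000011"  (len 10)
[7] "110000011000"  (len 12)
[8] "100000110001100"  (len 15)
[9] "000001100011001000"  (len 18)
[10] "00001100011001000"  (len 17)
[11] "0001100011001000"  (len 16)
[12] "001100011001000"  (len 15)
[13] "01100011001000"  (len 14)
[14] "1100011001000"  (len 13)
[15] "100011001000000"  (len 15)
[16] "000110010000001100"  (len 18)
[17] "00110010000001100"  (len 17)
[18] "0110010000001100"  (len 16)
[19] "110010000001100"  (len 15)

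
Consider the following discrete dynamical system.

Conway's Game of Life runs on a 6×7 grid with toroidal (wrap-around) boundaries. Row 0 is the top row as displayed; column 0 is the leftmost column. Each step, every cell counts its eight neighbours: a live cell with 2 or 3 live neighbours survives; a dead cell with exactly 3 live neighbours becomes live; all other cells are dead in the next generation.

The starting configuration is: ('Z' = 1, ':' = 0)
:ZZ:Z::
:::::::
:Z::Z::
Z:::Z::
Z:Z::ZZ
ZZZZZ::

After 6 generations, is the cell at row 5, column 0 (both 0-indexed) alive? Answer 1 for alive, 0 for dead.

0) :ZZ:Z::
:::::::
:Z::Z::
Z:::Z::
Z:Z::ZZ
ZZZZZ::
1) Z:::Z::
:ZZZ:::
:::::::
Z::ZZ::
::Z::Z:
::::Z::
2) :ZZ:Z::
:ZZZ:::
:Z::Z::
:::ZZ::
:::::Z:
:::ZZZ:
3) :Z:::Z:
Z:::Z::
:Z::Z::
:::ZZZ:
:::::Z:
::ZZ:Z:
4) :ZZZ:ZZ
ZZ::ZZ:
:::::::
:::Z:Z:
::Z::ZZ
::Z::ZZ
5) :::Z:::
ZZ:ZZZ:
:::::ZZ
::::ZZZ
::ZZ:::
:::::::
6) ::ZZ:::
Z:ZZ:Z:
:::Z:::
:::ZZ:Z
:::ZZZ:
::ZZ:::

0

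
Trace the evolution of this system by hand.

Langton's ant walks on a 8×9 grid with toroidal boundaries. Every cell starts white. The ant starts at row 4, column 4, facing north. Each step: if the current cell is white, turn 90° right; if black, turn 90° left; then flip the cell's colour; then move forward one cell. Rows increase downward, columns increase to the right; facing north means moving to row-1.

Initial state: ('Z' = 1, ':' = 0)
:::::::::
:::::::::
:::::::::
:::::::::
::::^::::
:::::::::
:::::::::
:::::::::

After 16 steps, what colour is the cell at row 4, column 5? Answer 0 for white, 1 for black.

step 0: :::::::::
:::::::::
:::::::::
:::::::::
::::^::::
:::::::::
:::::::::
:::::::::
step 1: :::::::::
:::::::::
:::::::::
:::::::::
::::Z>:::
:::::::::
:::::::::
:::::::::
step 2: :::::::::
:::::::::
:::::::::
:::::::::
::::ZZ:::
:::::v:::
:::::::::
:::::::::
step 3: :::::::::
:::::::::
:::::::::
:::::::::
::::ZZ:::
::::<Z:::
:::::::::
:::::::::
step 4: :::::::::
:::::::::
:::::::::
:::::::::
::::^Z:::
::::ZZ:::
:::::::::
:::::::::
step 5: :::::::::
:::::::::
:::::::::
:::::::::
:::<:Z:::
::::ZZ:::
:::::::::
:::::::::
step 6: :::::::::
:::::::::
:::::::::
:::^:::::
:::Z:Z:::
::::ZZ:::
:::::::::
:::::::::
step 7: :::::::::
:::::::::
:::::::::
:::Z>::::
:::Z:Z:::
::::ZZ:::
:::::::::
:::::::::
step 8: :::::::::
:::::::::
:::::::::
:::ZZ::::
:::ZvZ:::
::::ZZ:::
:::::::::
:::::::::
step 9: :::::::::
:::::::::
:::::::::
:::ZZ::::
:::<ZZ:::
::::ZZ:::
:::::::::
:::::::::
step 10: :::::::::
:::::::::
:::::::::
:::ZZ::::
::::ZZ:::
:::vZZ:::
:::::::::
:::::::::
step 11: :::::::::
:::::::::
:::::::::
:::ZZ::::
::::ZZ:::
::<ZZZ:::
:::::::::
:::::::::
step 12: :::::::::
:::::::::
:::::::::
:::ZZ::::
::^:ZZ:::
::ZZZZ:::
:::::::::
:::::::::
step 13: :::::::::
:::::::::
:::::::::
:::ZZ::::
::Z>ZZ:::
::ZZZZ:::
:::::::::
:::::::::
step 14: :::::::::
:::::::::
:::::::::
:::ZZ::::
::ZZZZ:::
::ZvZZ:::
:::::::::
:::::::::
step 15: :::::::::
:::::::::
:::::::::
:::ZZ::::
::ZZZZ:::
::Z:>Z:::
:::::::::
:::::::::
step 16: :::::::::
:::::::::
:::::::::
:::ZZ::::
::ZZ^Z:::
::Z::Z:::
:::::::::
:::::::::

1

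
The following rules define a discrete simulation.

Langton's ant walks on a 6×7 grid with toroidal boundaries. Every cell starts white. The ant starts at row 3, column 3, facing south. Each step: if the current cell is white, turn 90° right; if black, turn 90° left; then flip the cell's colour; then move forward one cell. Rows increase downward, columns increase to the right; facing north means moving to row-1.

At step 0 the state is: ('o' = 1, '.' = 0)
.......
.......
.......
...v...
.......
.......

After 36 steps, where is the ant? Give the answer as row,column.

5,3

t=0: .......
.......
.......
...v...
.......
.......
t=1: .......
.......
.......
..<o...
.......
.......
t=2: .......
.......
..^....
..oo...
.......
.......
t=3: .......
.......
..o>...
..oo...
.......
.......
t=4: .......
.......
..oo...
..ov...
.......
.......
t=5: .......
.......
..oo...
..o.>..
.......
.......
t=6: .......
.......
..oo...
..o.o..
....v..
.......
t=7: .......
.......
..oo...
..o.o..
...<o..
.......
t=8: .......
.......
..oo...
..o^o..
...oo..
.......
t=9: .......
.......
..oo...
..oo>..
...oo..
.......
t=10: .......
.......
..oo^..
..oo...
...oo..
.......
t=11: .......
.......
..ooo>.
..oo...
...oo..
.......
t=12: .......
.......
..oooo.
..oo.v.
...oo..
.......
t=13: .......
.......
..oooo.
..oo<o.
...oo..
.......
t=14: .......
.......
..oo^o.
..oooo.
...oo..
.......
t=15: .......
.......
..o<.o.
..oooo.
...oo..
.......
t=16: .......
.......
..o..o.
..ovoo.
...oo..
.......
t=17: .......
.......
..o..o.
..o.>o.
...oo..
.......
t=18: .......
.......
..o.^o.
..o..o.
...oo..
.......
t=19: .......
.......
..o.o>.
..o..o.
...oo..
.......
t=20: .......
.....^.
..o.o..
..o..o.
...oo..
.......
t=21: .......
.....o>
..o.o..
..o..o.
...oo..
.......
t=22: .......
.....oo
..o.o.v
..o..o.
...oo..
.......
t=23: .......
.....oo
..o.o<o
..o..o.
...oo..
.......
t=24: .......
.....^o
..o.ooo
..o..o.
...oo..
.......
t=25: .......
....<.o
..o.ooo
..o..o.
...oo..
.......
t=26: ....^..
....o.o
..o.ooo
..o..o.
...oo..
.......
t=27: ....o>.
....o.o
..o.ooo
..o..o.
...oo..
.......
t=28: ....oo.
....ovo
..o.ooo
..o..o.
...oo..
.......
t=29: ....oo.
....<oo
..o.ooo
..o..o.
...oo..
.......
t=30: ....oo.
.....oo
..o.voo
..o..o.
...oo..
.......
t=31: ....oo.
.....oo
..o..>o
..o..o.
...oo..
.......
t=32: ....oo.
.....^o
..o...o
..o..o.
...oo..
.......
t=33: ....oo.
....<.o
..o...o
..o..o.
...oo..
.......
t=34: ....^o.
....o.o
..o...o
..o..o.
...oo..
.......
t=35: ...<.o.
....o.o
..o...o
..o..o.
...oo..
.......
t=36: ...o.o.
....o.o
..o...o
..o..o.
...oo..
...^...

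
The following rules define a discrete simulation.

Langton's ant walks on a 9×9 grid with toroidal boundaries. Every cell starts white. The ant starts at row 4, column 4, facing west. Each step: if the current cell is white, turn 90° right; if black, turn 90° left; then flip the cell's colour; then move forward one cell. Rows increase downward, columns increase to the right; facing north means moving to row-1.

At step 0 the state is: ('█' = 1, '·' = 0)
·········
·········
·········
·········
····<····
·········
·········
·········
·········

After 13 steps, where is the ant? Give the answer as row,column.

[0] ·········
·········
·········
·········
····<····
·········
·········
·········
·········
[1] ·········
·········
·········
····^····
····█····
·········
·········
·········
·········
[2] ·········
·········
·········
····█>···
····█····
·········
·········
·········
·········
[3] ·········
·········
·········
····██···
····█v···
·········
·········
·········
·········
[4] ·········
·········
·········
····██···
····<█···
·········
·········
·········
·········
[5] ·········
·········
·········
····██···
·····█···
····v····
·········
·········
·········
[6] ·········
·········
·········
····██···
·····█···
···<█····
·········
·········
·········
[7] ·········
·········
·········
····██···
···^·█···
···██····
·········
·········
·········
[8] ·········
·········
·········
····██···
···█>█···
···██····
·········
·········
·········
[9] ·········
·········
·········
····██···
···███···
···█v····
·········
·········
·········
[10] ·········
·········
·········
····██···
···███···
···█·>···
·········
·········
·········
[11] ·········
·········
·········
····██···
···███···
···█·█···
·····v···
·········
·········
[12] ·········
·········
·········
····██···
···███···
···█·█···
····<█···
·········
·········
[13] ·········
·········
·········
····██···
···███···
···█^█···
····██···
·········
·········

5,4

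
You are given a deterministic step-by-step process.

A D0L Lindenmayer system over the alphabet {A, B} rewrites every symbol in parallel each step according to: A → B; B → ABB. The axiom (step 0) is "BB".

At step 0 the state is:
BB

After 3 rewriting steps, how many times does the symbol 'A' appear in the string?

10

k=0  BB
k=1  ABBABB
k=2  BABBABBBABBABB
k=3  ABBBABBABBBABBABBABBBABBABBBABBABB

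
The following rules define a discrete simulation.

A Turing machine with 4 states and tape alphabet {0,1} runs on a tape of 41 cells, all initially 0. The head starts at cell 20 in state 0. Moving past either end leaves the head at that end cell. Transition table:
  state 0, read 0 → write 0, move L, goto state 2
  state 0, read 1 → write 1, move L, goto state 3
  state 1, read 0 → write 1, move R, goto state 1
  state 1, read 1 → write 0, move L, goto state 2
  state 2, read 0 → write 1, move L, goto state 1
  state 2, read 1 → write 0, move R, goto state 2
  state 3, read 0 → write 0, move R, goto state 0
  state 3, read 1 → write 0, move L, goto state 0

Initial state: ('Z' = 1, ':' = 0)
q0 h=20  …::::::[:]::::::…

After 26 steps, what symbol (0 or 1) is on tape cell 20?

0

gen 0: q0 h=20  …::::::[:]::::::…
gen 1: q2 h=19  …::::::[:]::::::…
gen 2: q1 h=18  …::::::[:]Z:::::…
gen 3: q1 h=19  …:::::Z[Z]::::::…
gen 4: q2 h=18  …::::::[Z]::::::…
gen 5: q2 h=19  …::::::[:]::::::…
gen 6: q1 h=18  …::::::[:]Z:::::…
gen 7: q1 h=19  …:::::Z[Z]::::::…
gen 8: q2 h=18  …::::::[Z]::::::…
gen 9: q2 h=19  …::::::[:]::::::…
gen 10: q1 h=18  …::::::[:]Z:::::…
gen 11: q1 h=19  …:::::Z[Z]::::::…
gen 12: q2 h=18  …::::::[Z]::::::…
gen 13: q2 h=19  …::::::[:]::::::…
gen 14: q1 h=18  …::::::[:]Z:::::…
gen 15: q1 h=19  …:::::Z[Z]::::::…
gen 16: q2 h=18  …::::::[Z]::::::…
gen 17: q2 h=19  …::::::[:]::::::…
gen 18: q1 h=18  …::::::[:]Z:::::…
gen 19: q1 h=19  …:::::Z[Z]::::::…
gen 20: q2 h=18  …::::::[Z]::::::…
gen 21: q2 h=19  …::::::[:]::::::…
gen 22: q1 h=18  …::::::[:]Z:::::…
gen 23: q1 h=19  …:::::Z[Z]::::::…
gen 24: q2 h=18  …::::::[Z]::::::…
gen 25: q2 h=19  …::::::[:]::::::…
gen 26: q1 h=18  …::::::[:]Z:::::…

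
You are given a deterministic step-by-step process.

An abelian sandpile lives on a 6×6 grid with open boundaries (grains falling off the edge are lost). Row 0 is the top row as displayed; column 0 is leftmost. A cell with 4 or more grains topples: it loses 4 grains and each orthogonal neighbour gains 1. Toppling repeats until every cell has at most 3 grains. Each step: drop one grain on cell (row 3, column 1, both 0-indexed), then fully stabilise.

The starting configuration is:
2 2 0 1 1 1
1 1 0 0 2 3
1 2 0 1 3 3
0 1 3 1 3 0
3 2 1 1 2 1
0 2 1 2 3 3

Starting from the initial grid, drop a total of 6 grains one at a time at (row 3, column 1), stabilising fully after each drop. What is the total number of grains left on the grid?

step 0: 2 2 0 1 1 1
1 1 0 0 2 3
1 2 0 1 3 3
0 1 3 1 3 0
3 2 1 1 2 1
0 2 1 2 3 3
step 1: 2 2 0 1 1 1
1 1 0 0 2 3
1 2 0 1 3 3
0 2 3 1 3 0
3 2 1 1 2 1
0 2 1 2 3 3
step 2: 2 2 0 1 1 1
1 1 0 0 2 3
1 2 0 1 3 3
0 3 3 1 3 0
3 2 1 1 2 1
0 2 1 2 3 3
step 3: 2 2 0 1 1 1
1 1 0 0 2 3
1 3 1 1 3 3
1 1 0 2 3 0
3 3 2 1 2 1
0 2 1 2 3 3
step 4: 2 2 0 1 1 1
1 1 0 0 2 3
1 3 1 1 3 3
1 2 0 2 3 0
3 3 2 1 2 1
0 2 1 2 3 3
step 5: 2 2 0 1 1 1
1 1 0 0 2 3
1 3 1 1 3 3
1 3 0 2 3 0
3 3 2 1 2 1
0 2 1 2 3 3
step 6: 2 2 0 1 1 1
1 2 0 0 2 3
2 0 2 1 3 3
3 2 1 2 3 0
0 1 3 1 2 1
1 3 1 2 3 3

58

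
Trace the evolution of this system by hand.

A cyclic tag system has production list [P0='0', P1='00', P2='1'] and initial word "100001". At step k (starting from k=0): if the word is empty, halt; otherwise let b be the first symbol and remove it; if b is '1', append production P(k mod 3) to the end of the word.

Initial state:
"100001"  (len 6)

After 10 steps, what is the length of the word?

step 0: "100001"  (len 6)
step 1: "000010"  (len 6)
step 2: "00010"  (len 5)
step 3: "0010"  (len 4)
step 4: "010"  (len 3)
step 5: "10"  (len 2)
step 6: "01"  (len 2)
step 7: "1"  (len 1)
step 8: "00"  (len 2)
step 9: "0"  (len 1)
step 10: (halted — word empty)

0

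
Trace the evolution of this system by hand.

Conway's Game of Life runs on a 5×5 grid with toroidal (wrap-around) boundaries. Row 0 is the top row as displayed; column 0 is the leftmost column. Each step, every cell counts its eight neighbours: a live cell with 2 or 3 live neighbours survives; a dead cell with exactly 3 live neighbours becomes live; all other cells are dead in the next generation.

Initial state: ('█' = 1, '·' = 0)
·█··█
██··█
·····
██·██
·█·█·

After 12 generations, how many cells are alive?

20

0) ·█··█
██··█
·····
██·██
·█·█·
1) ·█·██
·█··█
··██·
██·██
·█·█·
2) ·█·██
·█··█
·····
██···
·█···
3) ·█·██
··███
·█···
██···
·█··█
4) ·█···
·█··█
·█·██
·██··
·█·██
5) ·█·██
·█·██
·█·██
·█···
·█·█·
6) ·█···
·█···
·█·██
·█·██
·█·██
7) ·█···
·█···
·█·██
·█···
·█·██
8) ·█···
·█···
·█···
·█···
·█···
9) ███··
███··
███··
███··
███··
10) ···██
···██
···██
···██
···██
11) █·█··
█·█··
█·█··
█·█··
█·█··
12) █·███
█·███
█·███
█·███
█·███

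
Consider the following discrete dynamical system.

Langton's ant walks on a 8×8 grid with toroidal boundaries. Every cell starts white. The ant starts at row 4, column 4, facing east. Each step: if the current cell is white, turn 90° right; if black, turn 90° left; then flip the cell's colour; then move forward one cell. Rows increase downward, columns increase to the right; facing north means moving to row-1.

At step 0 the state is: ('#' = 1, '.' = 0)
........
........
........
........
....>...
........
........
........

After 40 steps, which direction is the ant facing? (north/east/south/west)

east

k=0  ........
........
........
........
....>...
........
........
........
k=1  ........
........
........
........
....#...
....v...
........
........
k=2  ........
........
........
........
....#...
...<#...
........
........
k=3  ........
........
........
........
...^#...
...##...
........
........
k=4  ........
........
........
........
...#>...
...##...
........
........
k=5  ........
........
........
....^...
...#....
...##...
........
........
k=6  ........
........
........
....#>..
...#....
...##...
........
........
k=7  ........
........
........
....##..
...#.v..
...##...
........
........
k=8  ........
........
........
....##..
...#<#..
...##...
........
........
k=9  ........
........
........
....^#..
...###..
...##...
........
........
k=10  ........
........
........
...<.#..
...###..
...##...
........
........
k=11  ........
........
...^....
...#.#..
...###..
...##...
........
........
k=12  ........
........
...#>...
...#.#..
...###..
...##...
........
........
k=13  ........
........
...##...
...#v#..
...###..
...##...
........
........
k=14  ........
........
...##...
...<##..
...###..
...##...
........
........
k=15  ........
........
...##...
....##..
...v##..
...##...
........
........
k=16  ........
........
...##...
....##..
....>#..
...##...
........
........
k=17  ........
........
...##...
....^#..
.....#..
...##...
........
........
k=18  ........
........
...##...
...<.#..
.....#..
...##...
........
........
k=19  ........
........
...^#...
...#.#..
.....#..
...##...
........
........
k=20  ........
........
..<.#...
...#.#..
.....#..
...##...
........
........
k=21  ........
..^.....
..#.#...
...#.#..
.....#..
...##...
........
........
k=22  ........
..#>....
..#.#...
...#.#..
.....#..
...##...
........
........
k=23  ........
..##....
..#v#...
...#.#..
.....#..
...##...
........
........
k=24  ........
..##....
..<##...
...#.#..
.....#..
...##...
........
........
k=25  ........
..##....
...##...
..v#.#..
.....#..
...##...
........
........
k=26  ........
..##....
...##...
.<##.#..
.....#..
...##...
........
........
k=27  ........
..##....
.^.##...
.###.#..
.....#..
...##...
........
........
k=28  ........
..##....
.#>##...
.###.#..
.....#..
...##...
........
........
k=29  ........
..##....
.####...
.#v#.#..
.....#..
...##...
........
........
k=30  ........
..##....
.####...
.#.>.#..
.....#..
...##...
........
........
k=31  ........
..##....
.##^#...
.#...#..
.....#..
...##...
........
........
k=32  ........
..##....
.#<.#...
.#...#..
.....#..
...##...
........
........
k=33  ........
..##....
.#..#...
.#v..#..
.....#..
...##...
........
........
k=34  ........
..##....
.#..#...
.<#..#..
.....#..
...##...
........
........
k=35  ........
..##....
.#..#...
..#..#..
.v...#..
...##...
........
........
k=36  ........
..##....
.#..#...
..#..#..
<#...#..
...##...
........
........
k=37  ........
..##....
.#..#...
^.#..#..
##...#..
...##...
........
........
k=38  ........
..##....
.#..#...
#>#..#..
##...#..
...##...
........
........
k=39  ........
..##....
.#..#...
###..#..
#v...#..
...##...
........
........
k=40  ........
..##....
.#..#...
###..#..
#.>..#..
...##...
........
........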